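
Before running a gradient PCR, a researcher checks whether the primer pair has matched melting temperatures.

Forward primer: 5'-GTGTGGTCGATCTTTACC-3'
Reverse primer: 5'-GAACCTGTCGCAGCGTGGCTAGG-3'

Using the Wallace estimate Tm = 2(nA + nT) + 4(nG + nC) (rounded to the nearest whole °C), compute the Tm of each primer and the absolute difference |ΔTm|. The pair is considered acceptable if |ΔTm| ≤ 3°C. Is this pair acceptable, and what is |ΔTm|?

Forward: A=2 T=7 G=5 C=4 → Tm = 2·9 + 4·9 = 54°C.
Reverse: A=4 T=4 G=9 C=6 → Tm = 2·8 + 4·15 = 76°C.
|ΔTm| = |54 − 76| = 22°C, > 3°C.

|ΔTm| = 22°C; the pair is not acceptable.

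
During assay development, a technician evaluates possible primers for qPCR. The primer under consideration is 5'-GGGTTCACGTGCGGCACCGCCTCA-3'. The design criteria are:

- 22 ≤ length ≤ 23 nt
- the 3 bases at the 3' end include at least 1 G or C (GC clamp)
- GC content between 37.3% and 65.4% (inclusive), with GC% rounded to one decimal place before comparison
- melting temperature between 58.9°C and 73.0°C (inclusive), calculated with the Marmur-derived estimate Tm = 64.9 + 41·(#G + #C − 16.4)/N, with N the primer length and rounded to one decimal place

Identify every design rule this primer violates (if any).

Fails: length, GC content.

Base counts: A=3, T=4, G=8, C=9 (length 24).
length: length 24, outside 22–23 ✗
GC clamp: 3' end TCA has 1 G/C ✓
GC content: GC 17/24 = 70.8%, outside 37.3–65.4% ✗
Tm: Tm = 64.9 + 41·(17 − 16.4)/24 = 65.9°C ✓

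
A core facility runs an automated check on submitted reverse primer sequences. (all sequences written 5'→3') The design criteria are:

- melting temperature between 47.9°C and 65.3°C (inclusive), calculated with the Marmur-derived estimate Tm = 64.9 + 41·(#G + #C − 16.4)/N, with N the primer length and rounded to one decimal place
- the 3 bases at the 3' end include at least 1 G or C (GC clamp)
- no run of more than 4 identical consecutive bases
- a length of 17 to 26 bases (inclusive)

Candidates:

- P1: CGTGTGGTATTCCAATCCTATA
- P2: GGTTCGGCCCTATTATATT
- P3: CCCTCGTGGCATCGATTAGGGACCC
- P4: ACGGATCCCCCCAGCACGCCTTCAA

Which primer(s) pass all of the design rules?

P1 (22 nt, A=5 T=8 G=4 C=5): Tm = 64.9 + 41·(9 − 16.4)/22 = 51.1°C ✓; 3' end ATA has 0 G/C, need ≥1 ✗; longest run = 2 ✓; length 22 ✓ — fails.
P2 (19 nt, A=3 T=8 G=4 C=4): Tm = 64.9 + 41·(8 − 16.4)/19 = 46.8°C, outside 47.9–65.3°C ✗; 3' end ATT has 0 G/C, need ≥1 ✗; longest run = 3 ✓; length 19 ✓ — fails.
P3 (25 nt, A=4 T=5 G=7 C=9): Tm = 64.9 + 41·(16 − 16.4)/25 = 64.2°C ✓; 3' end CCC has 3 G/C ✓; longest run = 3 ✓; length 25 ✓ — passes.
P4 (25 nt, A=6 T=3 G=4 C=12): Tm = 64.9 + 41·(16 − 16.4)/25 = 64.2°C ✓; 3' end CAA has 1 G/C ✓; longest run = 6, exceeds 4 ✗; length 25 ✓ — fails.

P3 only.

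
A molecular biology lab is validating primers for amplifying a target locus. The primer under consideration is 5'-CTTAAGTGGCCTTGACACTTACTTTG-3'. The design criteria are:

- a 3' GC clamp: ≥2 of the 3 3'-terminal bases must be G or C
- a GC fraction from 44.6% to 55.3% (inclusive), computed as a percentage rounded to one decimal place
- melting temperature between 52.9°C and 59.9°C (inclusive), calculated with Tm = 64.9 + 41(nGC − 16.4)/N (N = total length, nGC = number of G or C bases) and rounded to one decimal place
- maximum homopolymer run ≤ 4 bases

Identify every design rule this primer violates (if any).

Base counts: A=5, T=10, G=5, C=6 (length 26).
GC clamp: 3' end TTG has 1 G/C, need ≥2 ✗
GC content: GC 11/26 = 42.3%, outside 44.6–55.3% ✗
Tm: Tm = 64.9 + 41·(11 − 16.4)/26 = 56.4°C ✓
homopolymer run: longest run = 3 ✓

Fails: GC clamp, GC content.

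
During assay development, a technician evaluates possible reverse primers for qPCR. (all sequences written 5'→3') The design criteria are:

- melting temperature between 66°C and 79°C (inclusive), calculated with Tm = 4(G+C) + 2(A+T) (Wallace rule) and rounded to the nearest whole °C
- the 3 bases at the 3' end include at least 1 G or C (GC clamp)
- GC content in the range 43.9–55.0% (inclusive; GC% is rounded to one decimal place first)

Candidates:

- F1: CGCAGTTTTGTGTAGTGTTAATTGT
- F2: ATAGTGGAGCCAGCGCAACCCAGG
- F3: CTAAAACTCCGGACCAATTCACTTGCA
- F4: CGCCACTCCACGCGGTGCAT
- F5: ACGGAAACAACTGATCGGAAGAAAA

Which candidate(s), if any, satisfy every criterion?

F1 (25 nt, A=4 T=12 G=7 C=2): Tm = 2·16 + 4·9 = 68°C ✓; 3' end TGT has 1 G/C ✓; GC 9/25 = 36.0%, outside 43.9–55.0% ✗ — fails.
F2 (24 nt, A=7 T=2 G=8 C=7): Tm = 2·9 + 4·15 = 78°C ✓; 3' end AGG has 2 G/C ✓; GC 15/24 = 62.5%, outside 43.9–55.0% ✗ — fails.
F3 (27 nt, A=9 T=6 G=3 C=9): Tm = 2·15 + 4·12 = 78°C ✓; 3' end GCA has 2 G/C ✓; GC 12/27 = 44.4% ✓ — passes.
F4 (20 nt, A=3 T=3 G=5 C=9): Tm = 2·6 + 4·14 = 68°C ✓; 3' end CAT has 1 G/C ✓; GC 14/20 = 70.0%, outside 43.9–55.0% ✗ — fails.
F5 (25 nt, A=13 T=2 G=6 C=4): Tm = 2·15 + 4·10 = 70°C ✓; 3' end AAA has 0 G/C, need ≥1 ✗; GC 10/25 = 40.0%, outside 43.9–55.0% ✗ — fails.

F3 only.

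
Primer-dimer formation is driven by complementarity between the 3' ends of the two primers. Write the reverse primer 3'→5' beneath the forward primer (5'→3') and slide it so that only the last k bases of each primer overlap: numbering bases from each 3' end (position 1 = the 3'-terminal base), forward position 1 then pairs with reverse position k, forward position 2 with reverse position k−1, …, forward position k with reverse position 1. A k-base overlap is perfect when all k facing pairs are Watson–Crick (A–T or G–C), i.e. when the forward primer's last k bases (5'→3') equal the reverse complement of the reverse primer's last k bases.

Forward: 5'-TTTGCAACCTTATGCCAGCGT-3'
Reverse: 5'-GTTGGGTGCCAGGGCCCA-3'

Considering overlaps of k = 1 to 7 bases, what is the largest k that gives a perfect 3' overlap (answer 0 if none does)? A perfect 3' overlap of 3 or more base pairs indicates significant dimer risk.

Longest perfect overlap: 1 complementary base pair; below the dimer-risk threshold (threshold 3).

Last 7 bases (5'→3') — forward …CCAGCGT, reverse …GGGCCCA.
Reverse complement of the reverse primer's last 7 bases: TGGGCCC; its first k bases are the reverse complement of the reverse primer's last k bases, so a perfect k-base overlap needs the forward primer's last k bases to equal them.
Comparing (forward last k vs required): k=1: T vs T ✓; k=2: GT vs TG ✗; k=3: CGT vs TGG ✗; k=4: GCGT vs TGGG ✗; k=5: AGCGT vs TGGGC ✗; k=6: CAGCGT vs TGGGCC ✗; k=7: CCAGCGT vs TGGGCCC ✗.
Only k = 1 is perfect, so the longest perfect 3' overlap is 1.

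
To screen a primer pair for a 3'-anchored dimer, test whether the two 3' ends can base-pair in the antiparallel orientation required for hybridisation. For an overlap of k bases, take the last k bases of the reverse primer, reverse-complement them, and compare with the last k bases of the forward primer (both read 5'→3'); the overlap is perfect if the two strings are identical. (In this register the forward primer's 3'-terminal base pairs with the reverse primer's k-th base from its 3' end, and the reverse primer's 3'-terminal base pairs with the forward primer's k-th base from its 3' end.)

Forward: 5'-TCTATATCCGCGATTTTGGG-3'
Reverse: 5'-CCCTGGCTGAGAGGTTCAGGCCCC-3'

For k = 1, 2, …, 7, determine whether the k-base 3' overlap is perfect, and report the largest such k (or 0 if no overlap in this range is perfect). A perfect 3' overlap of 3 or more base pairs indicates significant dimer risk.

Last 7 bases (5'→3') — forward …TTTTGGG, reverse …AGGCCCC.
Reverse complement of the reverse primer's last 7 bases: GGGGCCT; its first k bases are the reverse complement of the reverse primer's last k bases, so a perfect k-base overlap needs the forward primer's last k bases to equal them.
Comparing (forward last k vs required): k=1: G vs G ✓; k=2: GG vs GG ✓; k=3: GGG vs GGG ✓; k=4: TGGG vs GGGG ✗; k=5: TTGGG vs GGGGC ✗; k=6: TTTGGG vs GGGGCC ✗; k=7: TTTTGGG vs GGGGCCT ✗.
Perfect overlaps at k = 1, 2, 3; the largest is 3.

Longest perfect overlap: 3 complementary base pairs; significant dimer risk (threshold 3).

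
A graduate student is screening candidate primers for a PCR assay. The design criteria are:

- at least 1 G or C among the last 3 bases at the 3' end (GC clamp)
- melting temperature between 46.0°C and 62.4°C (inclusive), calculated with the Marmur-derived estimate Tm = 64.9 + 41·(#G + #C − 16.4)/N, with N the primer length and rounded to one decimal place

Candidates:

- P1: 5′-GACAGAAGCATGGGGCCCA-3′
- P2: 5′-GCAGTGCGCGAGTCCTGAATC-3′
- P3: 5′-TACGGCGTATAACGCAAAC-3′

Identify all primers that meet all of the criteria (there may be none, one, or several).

P1, P2 and P3.

P1 (19 nt, A=6 T=1 G=7 C=5): 3' end CCA has 2 G/C ✓; Tm = 64.9 + 41·(12 − 16.4)/19 = 55.4°C ✓ — passes.
P2 (21 nt, A=4 T=4 G=7 C=6): 3' end ATC has 1 G/C ✓; Tm = 64.9 + 41·(13 − 16.4)/21 = 58.3°C ✓ — passes.
P3 (19 nt, A=7 T=3 G=4 C=5): 3' end AAC has 1 G/C ✓; Tm = 64.9 + 41·(9 − 16.4)/19 = 48.9°C ✓ — passes.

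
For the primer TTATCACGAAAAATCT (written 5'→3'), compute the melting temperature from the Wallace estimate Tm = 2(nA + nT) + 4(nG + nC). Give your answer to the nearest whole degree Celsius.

Base counts: A=7, T=5, G=1, C=3 (length 16).
Tm = 2·(7+5) + 4·(1+3) = 2·12 + 4·4 = 24 + 16 = 40°C.

40°C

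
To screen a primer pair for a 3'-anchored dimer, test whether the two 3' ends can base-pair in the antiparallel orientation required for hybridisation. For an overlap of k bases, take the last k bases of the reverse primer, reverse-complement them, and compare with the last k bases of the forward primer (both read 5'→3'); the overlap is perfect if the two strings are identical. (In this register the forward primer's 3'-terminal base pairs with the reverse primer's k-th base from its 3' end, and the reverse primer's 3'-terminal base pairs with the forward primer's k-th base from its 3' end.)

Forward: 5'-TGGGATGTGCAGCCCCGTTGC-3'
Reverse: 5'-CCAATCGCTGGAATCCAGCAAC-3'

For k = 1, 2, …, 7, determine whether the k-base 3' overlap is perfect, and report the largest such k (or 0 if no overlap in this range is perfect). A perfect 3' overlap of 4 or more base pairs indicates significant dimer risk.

Last 7 bases (5'→3') — forward …CCGTTGC, reverse …CAGCAAC.
Reverse complement of the reverse primer's last 7 bases: GTTGCTG; its first k bases are the reverse complement of the reverse primer's last k bases, so a perfect k-base overlap needs the forward primer's last k bases to equal them.
Comparing (forward last k vs required): k=1: C vs G ✗; k=2: GC vs GT ✗; k=3: TGC vs GTT ✗; k=4: TTGC vs GTTG ✗; k=5: GTTGC vs GTTGC ✓; k=6: CGTTGC vs GTTGCT ✗; k=7: CCGTTGC vs GTTGCTG ✗.
Only k = 5 is perfect, so the longest perfect 3' overlap is 5.

Longest perfect overlap: 5 complementary base pairs; significant dimer risk (threshold 4).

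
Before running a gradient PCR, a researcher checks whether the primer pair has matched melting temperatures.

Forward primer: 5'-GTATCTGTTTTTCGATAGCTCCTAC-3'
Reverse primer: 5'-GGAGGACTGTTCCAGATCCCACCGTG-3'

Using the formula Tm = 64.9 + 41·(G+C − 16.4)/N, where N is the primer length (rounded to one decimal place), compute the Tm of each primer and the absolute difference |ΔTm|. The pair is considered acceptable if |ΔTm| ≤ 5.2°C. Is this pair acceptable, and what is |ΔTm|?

|ΔTm| = 9.9°C; the pair is not acceptable.

Forward: G+C = 10, N = 25 → Tm = 64.9 + 41·(10 − 16.4)/25 = 54.4°C.
Reverse: G+C = 16, N = 26 → Tm = 64.9 + 41·(16 − 16.4)/26 = 64.3°C.
|ΔTm| = |54.4 − 64.3| = 9.9°C, > 5.2°C.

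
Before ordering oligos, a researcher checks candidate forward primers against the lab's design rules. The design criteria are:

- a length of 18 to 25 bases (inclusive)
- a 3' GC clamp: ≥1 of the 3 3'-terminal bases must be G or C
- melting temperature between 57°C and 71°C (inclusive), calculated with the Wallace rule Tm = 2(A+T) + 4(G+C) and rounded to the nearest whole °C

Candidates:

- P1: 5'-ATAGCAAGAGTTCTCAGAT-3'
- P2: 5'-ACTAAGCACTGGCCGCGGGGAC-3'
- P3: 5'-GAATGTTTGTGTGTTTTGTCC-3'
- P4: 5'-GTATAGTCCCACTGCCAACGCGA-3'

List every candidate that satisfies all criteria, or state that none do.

P1 (19 nt, A=7 T=5 G=4 C=3): length 19 ✓; 3' end GAT has 1 G/C ✓; Tm = 2·12 + 4·7 = 52°C, outside 57–71°C ✗ — fails.
P2 (22 nt, A=5 T=2 G=8 C=7): length 22 ✓; 3' end GAC has 2 G/C ✓; Tm = 2·7 + 4·15 = 74°C, outside 57–71°C ✗ — fails.
P3 (21 nt, A=2 T=11 G=6 C=2): length 21 ✓; 3' end TCC has 2 G/C ✓; Tm = 2·13 + 4·8 = 58°C ✓ — passes.
P4 (23 nt, A=6 T=4 G=5 C=8): length 23 ✓; 3' end CGA has 2 G/C ✓; Tm = 2·10 + 4·13 = 72°C, outside 57–71°C ✗ — fails.

P3 only.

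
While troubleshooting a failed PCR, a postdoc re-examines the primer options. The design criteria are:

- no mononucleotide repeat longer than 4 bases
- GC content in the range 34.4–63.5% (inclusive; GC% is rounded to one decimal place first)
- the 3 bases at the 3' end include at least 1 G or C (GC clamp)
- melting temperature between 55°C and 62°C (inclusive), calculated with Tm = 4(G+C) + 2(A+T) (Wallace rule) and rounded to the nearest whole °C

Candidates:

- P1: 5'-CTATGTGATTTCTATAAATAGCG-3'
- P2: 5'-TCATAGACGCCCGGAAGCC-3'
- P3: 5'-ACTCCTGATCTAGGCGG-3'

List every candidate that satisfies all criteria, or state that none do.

P1 (23 nt, A=7 T=9 G=4 C=3): longest run = 3 ✓; GC 7/23 = 30.4%, outside 34.4–63.5% ✗; 3' end GCG has 3 G/C ✓; Tm = 2·16 + 4·7 = 60°C ✓ — fails.
P2 (19 nt, A=5 T=2 G=5 C=7): longest run = 3 ✓; GC 12/19 = 63.2% ✓; 3' end GCC has 3 G/C ✓; Tm = 2·7 + 4·12 = 62°C ✓ — passes.
P3 (17 nt, A=3 T=4 G=5 C=5): longest run = 2 ✓; GC 10/17 = 58.8% ✓; 3' end CGG has 3 G/C ✓; Tm = 2·7 + 4·10 = 54°C, outside 55–62°C ✗ — fails.

P2 only.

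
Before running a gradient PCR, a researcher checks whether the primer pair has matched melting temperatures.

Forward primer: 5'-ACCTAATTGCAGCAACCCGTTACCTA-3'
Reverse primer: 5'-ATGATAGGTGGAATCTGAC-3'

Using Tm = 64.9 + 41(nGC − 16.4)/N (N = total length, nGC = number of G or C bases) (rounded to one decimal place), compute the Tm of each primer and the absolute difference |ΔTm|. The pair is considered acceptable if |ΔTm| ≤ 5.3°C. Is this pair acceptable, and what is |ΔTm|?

|ΔTm| = 11.2°C; the pair is not acceptable.

Forward: G+C = 12, N = 26 → Tm = 64.9 + 41·(12 − 16.4)/26 = 58.0°C.
Reverse: G+C = 8, N = 19 → Tm = 64.9 + 41·(8 − 16.4)/19 = 46.8°C.
|ΔTm| = |58.0 − 46.8| = 11.2°C, > 5.3°C.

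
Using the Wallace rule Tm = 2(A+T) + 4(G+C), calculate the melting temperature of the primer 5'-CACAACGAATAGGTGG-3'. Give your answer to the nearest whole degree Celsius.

48°C

Base counts: A=6, T=2, G=5, C=3 (length 16).
Tm = 2·(6+2) + 4·(5+3) = 2·8 + 4·8 = 16 + 32 = 48°C.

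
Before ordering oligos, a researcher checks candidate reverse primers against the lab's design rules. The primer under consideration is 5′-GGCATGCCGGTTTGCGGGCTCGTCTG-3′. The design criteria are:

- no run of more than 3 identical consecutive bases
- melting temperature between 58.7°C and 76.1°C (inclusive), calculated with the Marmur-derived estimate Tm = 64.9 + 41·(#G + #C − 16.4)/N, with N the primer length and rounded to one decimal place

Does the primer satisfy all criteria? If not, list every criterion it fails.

Meets all criteria.

Base counts: A=1, T=7, G=11, C=7 (length 26).
homopolymer run: longest run = 3 ✓
Tm: Tm = 64.9 + 41·(18 − 16.4)/26 = 67.4°C ✓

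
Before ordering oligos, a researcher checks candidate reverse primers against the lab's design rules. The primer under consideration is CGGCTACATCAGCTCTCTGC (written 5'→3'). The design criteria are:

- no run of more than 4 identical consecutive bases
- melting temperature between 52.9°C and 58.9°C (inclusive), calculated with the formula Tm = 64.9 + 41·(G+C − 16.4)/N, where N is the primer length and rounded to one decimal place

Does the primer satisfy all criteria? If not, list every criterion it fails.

Meets all criteria.

Base counts: A=3, T=5, G=4, C=8 (length 20).
homopolymer run: longest run = 2 ✓
Tm: Tm = 64.9 + 41·(12 − 16.4)/20 = 55.9°C ✓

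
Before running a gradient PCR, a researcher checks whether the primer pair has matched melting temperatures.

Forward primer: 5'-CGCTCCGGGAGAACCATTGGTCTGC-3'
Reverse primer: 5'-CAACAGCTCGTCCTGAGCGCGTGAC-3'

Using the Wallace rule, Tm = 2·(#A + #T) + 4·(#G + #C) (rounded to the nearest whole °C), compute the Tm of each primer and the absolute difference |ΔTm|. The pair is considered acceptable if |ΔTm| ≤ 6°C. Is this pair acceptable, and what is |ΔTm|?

Forward: A=4 T=5 G=8 C=8 → Tm = 2·9 + 4·16 = 82°C.
Reverse: A=5 T=4 G=7 C=9 → Tm = 2·9 + 4·16 = 82°C.
|ΔTm| = |82 − 82| = 0°C, ≤ 6°C.

|ΔTm| = 0°C; the pair is acceptable.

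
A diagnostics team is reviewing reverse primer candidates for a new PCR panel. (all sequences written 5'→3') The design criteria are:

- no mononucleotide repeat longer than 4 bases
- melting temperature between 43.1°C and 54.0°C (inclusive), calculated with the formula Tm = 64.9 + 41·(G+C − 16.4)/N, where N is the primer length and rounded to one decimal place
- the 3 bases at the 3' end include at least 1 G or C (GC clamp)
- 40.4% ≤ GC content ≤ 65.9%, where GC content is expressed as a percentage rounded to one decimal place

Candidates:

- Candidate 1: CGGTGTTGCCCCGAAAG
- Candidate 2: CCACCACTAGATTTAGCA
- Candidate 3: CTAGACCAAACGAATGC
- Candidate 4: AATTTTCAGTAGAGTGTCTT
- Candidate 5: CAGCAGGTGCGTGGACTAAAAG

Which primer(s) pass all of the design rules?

Candidate 1 (17 nt, A=3 T=3 G=6 C=5): longest run = 4 ✓; Tm = 64.9 + 41·(11 − 16.4)/17 = 51.9°C ✓; 3' end AAG has 1 G/C ✓; GC 11/17 = 64.7% ✓ — passes.
Candidate 2 (18 nt, A=6 T=4 G=2 C=6): longest run = 3 ✓; Tm = 64.9 + 41·(8 − 16.4)/18 = 45.8°C ✓; 3' end GCA has 2 G/C ✓; GC 8/18 = 44.4% ✓ — passes.
Candidate 3 (17 nt, A=7 T=2 G=3 C=5): longest run = 3 ✓; Tm = 64.9 + 41·(8 − 16.4)/17 = 44.6°C ✓; 3' end TGC has 2 G/C ✓; GC 8/17 = 47.1% ✓ — passes.
Candidate 4 (20 nt, A=5 T=9 G=4 C=2): longest run = 4 ✓; Tm = 64.9 + 41·(6 − 16.4)/20 = 43.6°C ✓; 3' end CTT has 1 G/C ✓; GC 6/20 = 30.0%, outside 40.4–65.9% ✗ — fails.
Candidate 5 (22 nt, A=7 T=3 G=8 C=4): longest run = 4 ✓; Tm = 64.9 + 41·(12 − 16.4)/22 = 56.7°C, outside 43.1–54.0°C ✗; 3' end AAG has 1 G/C ✓; GC 12/22 = 54.5% ✓ — fails.

Candidate 1, Candidate 2 and Candidate 3.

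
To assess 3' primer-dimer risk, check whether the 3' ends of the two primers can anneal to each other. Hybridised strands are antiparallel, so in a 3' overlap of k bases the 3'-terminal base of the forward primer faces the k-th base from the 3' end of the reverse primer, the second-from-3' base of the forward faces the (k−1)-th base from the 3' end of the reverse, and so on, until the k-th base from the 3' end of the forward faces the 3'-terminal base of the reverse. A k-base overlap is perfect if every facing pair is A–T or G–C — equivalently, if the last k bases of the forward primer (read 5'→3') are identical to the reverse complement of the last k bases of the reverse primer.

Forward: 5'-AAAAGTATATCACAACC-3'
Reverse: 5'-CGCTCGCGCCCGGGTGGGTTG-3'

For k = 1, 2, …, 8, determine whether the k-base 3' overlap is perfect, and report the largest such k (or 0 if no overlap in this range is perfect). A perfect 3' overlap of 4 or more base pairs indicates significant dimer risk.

Last 8 bases (5'→3') — forward …TCACAACC, reverse …GTGGGTTG.
Reverse complement of the reverse primer's last 8 bases: CAACCCAC; its first k bases are the reverse complement of the reverse primer's last k bases, so a perfect k-base overlap needs the forward primer's last k bases to equal them.
Comparing (forward last k vs required): k=1: C vs C ✓; k=2: CC vs CA ✗; k=3: ACC vs CAA ✗; k=4: AACC vs CAAC ✗; k=5: CAACC vs CAACC ✓; k=6: ACAACC vs CAACCC ✗; k=7: CACAACC vs CAACCCA ✗; k=8: TCACAACC vs CAACCCAC ✗.
Perfect overlaps at k = 1, 5; the largest is 5.

Longest perfect overlap: 5 complementary base pairs; significant dimer risk (threshold 4).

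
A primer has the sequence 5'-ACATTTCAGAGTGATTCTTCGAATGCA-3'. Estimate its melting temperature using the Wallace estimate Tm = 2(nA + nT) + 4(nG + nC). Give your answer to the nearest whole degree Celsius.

Base counts: A=8, T=9, G=5, C=5 (length 27).
Tm = 2·(8+9) + 4·(5+5) = 2·17 + 4·10 = 34 + 40 = 74°C.

74°C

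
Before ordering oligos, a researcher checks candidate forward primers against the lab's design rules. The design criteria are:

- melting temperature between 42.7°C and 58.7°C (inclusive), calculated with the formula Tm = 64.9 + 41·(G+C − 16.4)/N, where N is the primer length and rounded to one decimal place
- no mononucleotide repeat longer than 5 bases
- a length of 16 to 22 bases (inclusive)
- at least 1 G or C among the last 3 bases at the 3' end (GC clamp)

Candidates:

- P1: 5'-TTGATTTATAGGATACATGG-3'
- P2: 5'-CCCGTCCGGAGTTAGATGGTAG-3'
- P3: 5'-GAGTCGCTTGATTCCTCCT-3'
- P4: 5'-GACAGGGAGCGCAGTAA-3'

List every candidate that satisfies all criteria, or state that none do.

P1, P2 and P3.

P1 (20 nt, A=6 T=8 G=5 C=1): Tm = 64.9 + 41·(6 − 16.4)/20 = 43.6°C ✓; longest run = 3 ✓; length 20 ✓; 3' end TGG has 2 G/C ✓ — passes.
P2 (22 nt, A=4 T=5 G=8 C=5): Tm = 64.9 + 41·(13 − 16.4)/22 = 58.6°C ✓; longest run = 3 ✓; length 22 ✓; 3' end TAG has 1 G/C ✓ — passes.
P3 (19 nt, A=2 T=7 G=4 C=6): Tm = 64.9 + 41·(10 − 16.4)/19 = 51.1°C ✓; longest run = 2 ✓; length 19 ✓; 3' end CCT has 2 G/C ✓ — passes.
P4 (17 nt, A=6 T=1 G=7 C=3): Tm = 64.9 + 41·(10 − 16.4)/17 = 49.5°C ✓; longest run = 3 ✓; length 17 ✓; 3' end TAA has 0 G/C, need ≥1 ✗ — fails.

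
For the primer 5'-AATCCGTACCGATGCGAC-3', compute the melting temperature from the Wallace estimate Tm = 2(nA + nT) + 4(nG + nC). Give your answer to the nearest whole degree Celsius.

Base counts: A=5, T=3, G=4, C=6 (length 18).
Tm = 2·(5+3) + 4·(4+6) = 2·8 + 4·10 = 16 + 40 = 56°C.

56°C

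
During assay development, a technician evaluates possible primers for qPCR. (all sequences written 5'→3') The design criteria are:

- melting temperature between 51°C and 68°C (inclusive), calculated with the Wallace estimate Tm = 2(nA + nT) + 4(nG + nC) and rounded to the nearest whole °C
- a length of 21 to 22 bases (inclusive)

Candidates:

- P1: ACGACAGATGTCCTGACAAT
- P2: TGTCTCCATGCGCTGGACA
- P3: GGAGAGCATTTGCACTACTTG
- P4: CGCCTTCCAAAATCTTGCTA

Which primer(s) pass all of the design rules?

P3 only.

P1 (20 nt, A=7 T=4 G=4 C=5): Tm = 2·11 + 4·9 = 58°C ✓; length 20, outside 21–22 ✗ — fails.
P2 (19 nt, A=3 T=5 G=5 C=6): Tm = 2·8 + 4·11 = 60°C ✓; length 19, outside 21–22 ✗ — fails.
P3 (21 nt, A=5 T=6 G=6 C=4): Tm = 2·11 + 4·10 = 62°C ✓; length 21 ✓ — passes.
P4 (20 nt, A=5 T=6 G=2 C=7): Tm = 2·11 + 4·9 = 58°C ✓; length 20, outside 21–22 ✗ — fails.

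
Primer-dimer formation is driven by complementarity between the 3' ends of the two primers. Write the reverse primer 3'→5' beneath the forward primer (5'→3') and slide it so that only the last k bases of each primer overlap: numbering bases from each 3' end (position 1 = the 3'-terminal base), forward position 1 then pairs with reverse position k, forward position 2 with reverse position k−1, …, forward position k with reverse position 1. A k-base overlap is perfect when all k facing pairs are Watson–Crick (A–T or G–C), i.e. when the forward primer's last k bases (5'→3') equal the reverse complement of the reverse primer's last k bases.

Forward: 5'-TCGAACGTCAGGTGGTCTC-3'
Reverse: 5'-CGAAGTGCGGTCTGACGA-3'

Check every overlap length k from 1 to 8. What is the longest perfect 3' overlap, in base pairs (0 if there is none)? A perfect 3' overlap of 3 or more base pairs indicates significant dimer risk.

Longest perfect overlap: 2 complementary base pairs; below the dimer-risk threshold (threshold 3).

Last 8 bases (5'→3') — forward …GTGGTCTC, reverse …TCTGACGA.
Reverse complement of the reverse primer's last 8 bases: TCGTCAGA; its first k bases are the reverse complement of the reverse primer's last k bases, so a perfect k-base overlap needs the forward primer's last k bases to equal them.
Comparing (forward last k vs required): k=1: C vs T ✗; k=2: TC vs TC ✓; k=3: CTC vs TCG ✗; k=4: TCTC vs TCGT ✗; k=5: GTCTC vs TCGTC ✗; k=6: GGTCTC vs TCGTCA ✗; k=7: TGGTCTC vs TCGTCAG ✗; k=8: GTGGTCTC vs TCGTCAGA ✗.
Only k = 2 is perfect, so the longest perfect 3' overlap is 2.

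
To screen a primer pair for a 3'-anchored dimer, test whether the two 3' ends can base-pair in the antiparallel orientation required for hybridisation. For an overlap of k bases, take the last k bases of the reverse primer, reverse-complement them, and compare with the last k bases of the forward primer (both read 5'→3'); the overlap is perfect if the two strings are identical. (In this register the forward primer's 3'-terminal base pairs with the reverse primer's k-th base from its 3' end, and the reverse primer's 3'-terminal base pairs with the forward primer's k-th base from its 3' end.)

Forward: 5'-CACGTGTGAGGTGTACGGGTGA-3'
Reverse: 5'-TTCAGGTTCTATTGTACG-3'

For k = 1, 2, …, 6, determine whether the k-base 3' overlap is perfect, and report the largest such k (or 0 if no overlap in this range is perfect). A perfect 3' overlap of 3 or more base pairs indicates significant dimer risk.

Last 6 bases (5'→3') — forward …GGGTGA, reverse …TGTACG.
Reverse complement of the reverse primer's last 6 bases: CGTACA; its first k bases are the reverse complement of the reverse primer's last k bases, so a perfect k-base overlap needs the forward primer's last k bases to equal them.
Comparing (forward last k vs required): k=1: A vs C ✗; k=2: GA vs CG ✗; k=3: TGA vs CGT ✗; k=4: GTGA vs CGTA ✗; k=5: GGTGA vs CGTAC ✗; k=6: GGGTGA vs CGTACA ✗.
No overlap length from 1 to 6 is perfect, so the longest perfect 3' overlap is 0.

Longest perfect overlap: 0 complementary base pairs; below the dimer-risk threshold (threshold 3).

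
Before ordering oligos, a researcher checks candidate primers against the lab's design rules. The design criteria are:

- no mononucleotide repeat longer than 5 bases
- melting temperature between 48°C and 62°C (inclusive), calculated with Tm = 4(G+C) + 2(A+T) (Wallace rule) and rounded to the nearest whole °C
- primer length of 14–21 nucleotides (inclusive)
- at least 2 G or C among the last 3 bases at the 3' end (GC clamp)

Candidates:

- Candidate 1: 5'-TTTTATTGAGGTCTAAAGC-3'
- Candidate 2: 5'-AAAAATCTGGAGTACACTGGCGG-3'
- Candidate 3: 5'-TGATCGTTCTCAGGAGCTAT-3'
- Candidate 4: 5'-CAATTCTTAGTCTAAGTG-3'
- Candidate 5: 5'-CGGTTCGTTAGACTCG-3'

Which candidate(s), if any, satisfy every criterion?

Candidate 1, Candidate 4 and Candidate 5.

Candidate 1 (19 nt, A=5 T=8 G=4 C=2): longest run = 4 ✓; Tm = 2·13 + 4·6 = 50°C ✓; length 19 ✓; 3' end AGC has 2 G/C ✓ — passes.
Candidate 2 (23 nt, A=8 T=4 G=7 C=4): longest run = 5 ✓; Tm = 2·12 + 4·11 = 68°C, outside 48–62°C ✗; length 23, outside 14–21 ✗; 3' end CGG has 3 G/C ✓ — fails.
Candidate 3 (20 nt, A=4 T=7 G=5 C=4): longest run = 2 ✓; Tm = 2·11 + 4·9 = 58°C ✓; length 20 ✓; 3' end TAT has 0 G/C, need ≥2 ✗ — fails.
Candidate 4 (18 nt, A=5 T=7 G=3 C=3): longest run = 2 ✓; Tm = 2·12 + 4·6 = 48°C ✓; length 18 ✓; 3' end GTG has 2 G/C ✓ — passes.
Candidate 5 (16 nt, A=2 T=5 G=5 C=4): longest run = 2 ✓; Tm = 2·7 + 4·9 = 50°C ✓; length 16 ✓; 3' end TCG has 2 G/C ✓ — passes.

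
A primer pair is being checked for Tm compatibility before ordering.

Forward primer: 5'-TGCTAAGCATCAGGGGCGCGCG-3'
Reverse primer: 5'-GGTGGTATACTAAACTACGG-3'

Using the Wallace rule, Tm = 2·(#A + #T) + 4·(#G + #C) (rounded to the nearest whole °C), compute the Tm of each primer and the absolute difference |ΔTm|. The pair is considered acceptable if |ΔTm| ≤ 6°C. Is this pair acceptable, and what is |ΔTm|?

Forward: A=4 T=3 G=9 C=6 → Tm = 2·7 + 4·15 = 74°C.
Reverse: A=6 T=5 G=6 C=3 → Tm = 2·11 + 4·9 = 58°C.
|ΔTm| = |74 − 58| = 16°C, > 6°C.

|ΔTm| = 16°C; the pair is not acceptable.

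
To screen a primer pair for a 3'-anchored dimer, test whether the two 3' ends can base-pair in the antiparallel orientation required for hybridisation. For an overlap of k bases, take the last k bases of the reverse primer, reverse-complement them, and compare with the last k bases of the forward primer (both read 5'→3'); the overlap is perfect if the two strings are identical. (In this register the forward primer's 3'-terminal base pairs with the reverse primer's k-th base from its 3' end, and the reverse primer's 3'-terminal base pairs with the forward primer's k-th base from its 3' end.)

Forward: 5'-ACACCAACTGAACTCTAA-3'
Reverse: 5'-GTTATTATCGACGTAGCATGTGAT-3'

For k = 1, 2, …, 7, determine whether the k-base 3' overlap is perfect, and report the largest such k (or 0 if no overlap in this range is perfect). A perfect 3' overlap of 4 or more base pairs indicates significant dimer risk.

Longest perfect overlap: 1 complementary base pair; below the dimer-risk threshold (threshold 4).

Last 7 bases (5'→3') — forward …ACTCTAA, reverse …ATGTGAT.
Reverse complement of the reverse primer's last 7 bases: ATCACAT; its first k bases are the reverse complement of the reverse primer's last k bases, so a perfect k-base overlap needs the forward primer's last k bases to equal them.
Comparing (forward last k vs required): k=1: A vs A ✓; k=2: AA vs AT ✗; k=3: TAA vs ATC ✗; k=4: CTAA vs ATCA ✗; k=5: TCTAA vs ATCAC ✗; k=6: CTCTAA vs ATCACA ✗; k=7: ACTCTAA vs ATCACAT ✗.
Only k = 1 is perfect, so the longest perfect 3' overlap is 1.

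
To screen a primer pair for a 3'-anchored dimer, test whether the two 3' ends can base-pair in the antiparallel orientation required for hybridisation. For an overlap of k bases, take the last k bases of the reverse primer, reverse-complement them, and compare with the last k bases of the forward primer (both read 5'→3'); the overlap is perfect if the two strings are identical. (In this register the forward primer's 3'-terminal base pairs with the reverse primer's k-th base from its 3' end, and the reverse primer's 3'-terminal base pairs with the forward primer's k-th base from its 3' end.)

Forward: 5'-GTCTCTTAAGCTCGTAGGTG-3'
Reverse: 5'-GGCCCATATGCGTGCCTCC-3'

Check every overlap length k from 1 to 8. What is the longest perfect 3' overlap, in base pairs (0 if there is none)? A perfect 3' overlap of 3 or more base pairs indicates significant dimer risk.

Last 8 bases (5'→3') — forward …CGTAGGTG, reverse …GTGCCTCC.
Reverse complement of the reverse primer's last 8 bases: GGAGGCAC; its first k bases are the reverse complement of the reverse primer's last k bases, so a perfect k-base overlap needs the forward primer's last k bases to equal them.
Comparing (forward last k vs required): k=1: G vs G ✓; k=2: TG vs GG ✗; k=3: GTG vs GGA ✗; k=4: GGTG vs GGAG ✗; k=5: AGGTG vs GGAGG ✗; k=6: TAGGTG vs GGAGGC ✗; k=7: GTAGGTG vs GGAGGCA ✗; k=8: CGTAGGTG vs GGAGGCAC ✗.
Only k = 1 is perfect, so the longest perfect 3' overlap is 1.

Longest perfect overlap: 1 complementary base pair; below the dimer-risk threshold (threshold 3).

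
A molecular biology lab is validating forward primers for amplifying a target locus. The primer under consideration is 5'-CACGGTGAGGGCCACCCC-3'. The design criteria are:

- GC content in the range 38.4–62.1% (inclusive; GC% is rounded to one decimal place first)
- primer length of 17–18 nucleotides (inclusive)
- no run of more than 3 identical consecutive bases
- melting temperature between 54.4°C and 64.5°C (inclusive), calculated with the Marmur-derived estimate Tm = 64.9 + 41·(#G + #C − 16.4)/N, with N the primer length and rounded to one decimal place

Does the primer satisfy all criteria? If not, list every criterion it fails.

Fails: GC content, homopolymer run.

Base counts: A=3, T=1, G=6, C=8 (length 18).
GC content: GC 14/18 = 77.8%, outside 38.4–62.1% ✗
length: length 18 ✓
homopolymer run: longest run = 4, exceeds 3 ✗
Tm: Tm = 64.9 + 41·(14 − 16.4)/18 = 59.4°C ✓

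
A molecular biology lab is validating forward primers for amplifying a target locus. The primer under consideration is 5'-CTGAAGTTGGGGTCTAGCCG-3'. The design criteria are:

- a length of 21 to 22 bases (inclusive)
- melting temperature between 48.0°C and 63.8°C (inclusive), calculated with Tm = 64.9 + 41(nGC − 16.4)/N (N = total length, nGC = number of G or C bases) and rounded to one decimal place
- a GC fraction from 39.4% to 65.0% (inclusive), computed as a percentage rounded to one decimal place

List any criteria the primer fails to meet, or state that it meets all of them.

Fails: length.

Base counts: A=3, T=5, G=8, C=4 (length 20).
length: length 20, outside 21–22 ✗
Tm: Tm = 64.9 + 41·(12 − 16.4)/20 = 55.9°C ✓
GC content: GC 12/20 = 60.0% ✓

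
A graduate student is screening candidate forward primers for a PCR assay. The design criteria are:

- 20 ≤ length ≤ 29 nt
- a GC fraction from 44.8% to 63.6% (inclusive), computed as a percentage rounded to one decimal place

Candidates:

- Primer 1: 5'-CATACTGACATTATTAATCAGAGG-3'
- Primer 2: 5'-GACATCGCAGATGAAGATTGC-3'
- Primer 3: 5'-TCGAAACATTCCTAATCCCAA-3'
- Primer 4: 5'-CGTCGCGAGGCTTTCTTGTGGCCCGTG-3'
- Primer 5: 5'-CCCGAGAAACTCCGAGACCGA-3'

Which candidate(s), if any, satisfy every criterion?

Primer 2 and Primer 5.

Primer 1 (24 nt, A=9 T=7 G=4 C=4): length 24 ✓; GC 8/24 = 33.3%, outside 44.8–63.6% ✗ — fails.
Primer 2 (21 nt, A=7 T=4 G=6 C=4): length 21 ✓; GC 10/21 = 47.6% ✓ — passes.
Primer 3 (21 nt, A=8 T=5 G=1 C=7): length 21 ✓; GC 8/21 = 38.1%, outside 44.8–63.6% ✗ — fails.
Primer 4 (27 nt, A=1 T=8 G=10 C=8): length 27 ✓; GC 18/27 = 66.7%, outside 44.8–63.6% ✗ — fails.
Primer 5 (21 nt, A=7 T=1 G=5 C=8): length 21 ✓; GC 13/21 = 61.9% ✓ — passes.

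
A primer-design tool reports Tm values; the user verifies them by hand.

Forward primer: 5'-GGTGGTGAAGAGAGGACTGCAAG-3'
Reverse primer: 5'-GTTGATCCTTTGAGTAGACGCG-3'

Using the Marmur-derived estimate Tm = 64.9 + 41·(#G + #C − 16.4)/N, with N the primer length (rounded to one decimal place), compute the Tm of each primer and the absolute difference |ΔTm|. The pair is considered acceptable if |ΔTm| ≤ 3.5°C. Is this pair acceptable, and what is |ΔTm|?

|ΔTm| = 4.0°C; the pair is not acceptable.

Forward: G+C = 13, N = 23 → Tm = 64.9 + 41·(13 − 16.4)/23 = 58.8°C.
Reverse: G+C = 11, N = 22 → Tm = 64.9 + 41·(11 − 16.4)/22 = 54.8°C.
|ΔTm| = |58.8 − 54.8| = 4.0°C, > 3.5°C.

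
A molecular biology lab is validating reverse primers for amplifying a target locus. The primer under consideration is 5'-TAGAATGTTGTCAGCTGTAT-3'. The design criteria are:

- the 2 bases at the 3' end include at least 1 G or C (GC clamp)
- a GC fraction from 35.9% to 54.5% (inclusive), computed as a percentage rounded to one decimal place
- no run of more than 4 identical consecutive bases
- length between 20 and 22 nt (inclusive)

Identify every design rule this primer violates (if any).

Base counts: A=5, T=8, G=5, C=2 (length 20).
GC clamp: 3' end AT has 0 G/C, need ≥1 ✗
GC content: GC 7/20 = 35.0%, outside 35.9–54.5% ✗
homopolymer run: longest run = 2 ✓
length: length 20 ✓

Fails: GC clamp, GC content.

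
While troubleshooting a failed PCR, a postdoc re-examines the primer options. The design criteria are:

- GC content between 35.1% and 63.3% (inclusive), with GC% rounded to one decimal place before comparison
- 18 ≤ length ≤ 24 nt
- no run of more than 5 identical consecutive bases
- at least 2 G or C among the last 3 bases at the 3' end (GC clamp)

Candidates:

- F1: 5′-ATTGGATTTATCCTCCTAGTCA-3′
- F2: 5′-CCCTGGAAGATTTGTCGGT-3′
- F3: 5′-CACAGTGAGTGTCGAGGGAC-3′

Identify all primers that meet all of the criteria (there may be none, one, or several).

F1 (22 nt, A=5 T=9 G=3 C=5): GC 8/22 = 36.4% ✓; length 22 ✓; longest run = 3 ✓; 3' end TCA has 1 G/C, need ≥2 ✗ — fails.
F2 (19 nt, A=3 T=6 G=6 C=4): GC 10/19 = 52.6% ✓; length 19 ✓; longest run = 3 ✓; 3' end GGT has 2 G/C ✓ — passes.
F3 (20 nt, A=5 T=3 G=8 C=4): GC 12/20 = 60.0% ✓; length 20 ✓; longest run = 3 ✓; 3' end GAC has 2 G/C ✓ — passes.

F2 and F3.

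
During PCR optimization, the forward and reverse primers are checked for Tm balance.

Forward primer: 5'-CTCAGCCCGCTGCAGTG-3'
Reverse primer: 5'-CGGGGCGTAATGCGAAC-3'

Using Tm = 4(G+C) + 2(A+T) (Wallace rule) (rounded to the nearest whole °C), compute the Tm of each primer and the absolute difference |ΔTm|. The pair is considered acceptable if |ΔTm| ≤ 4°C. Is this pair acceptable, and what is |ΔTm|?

Forward: A=2 T=3 G=5 C=7 → Tm = 2·5 + 4·12 = 58°C.
Reverse: A=4 T=2 G=7 C=4 → Tm = 2·6 + 4·11 = 56°C.
|ΔTm| = |58 − 56| = 2°C, ≤ 4°C.

|ΔTm| = 2°C; the pair is acceptable.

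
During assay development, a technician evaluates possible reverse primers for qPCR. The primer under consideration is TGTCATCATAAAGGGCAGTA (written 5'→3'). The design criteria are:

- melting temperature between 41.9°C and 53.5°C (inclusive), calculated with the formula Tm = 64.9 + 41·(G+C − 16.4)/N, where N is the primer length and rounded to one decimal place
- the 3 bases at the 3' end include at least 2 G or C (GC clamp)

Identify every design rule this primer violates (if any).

Base counts: A=7, T=5, G=5, C=3 (length 20).
Tm: Tm = 64.9 + 41·(8 − 16.4)/20 = 47.7°C ✓
GC clamp: 3' end GTA has 1 G/C, need ≥2 ✗

Fails: GC clamp.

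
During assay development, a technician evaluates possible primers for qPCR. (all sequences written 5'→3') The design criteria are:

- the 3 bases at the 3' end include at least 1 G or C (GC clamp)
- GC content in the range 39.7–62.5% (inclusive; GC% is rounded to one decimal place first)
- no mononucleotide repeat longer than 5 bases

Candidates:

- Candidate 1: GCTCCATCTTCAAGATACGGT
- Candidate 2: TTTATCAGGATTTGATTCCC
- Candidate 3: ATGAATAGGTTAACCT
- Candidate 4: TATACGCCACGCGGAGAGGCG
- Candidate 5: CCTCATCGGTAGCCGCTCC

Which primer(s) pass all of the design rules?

Candidate 1 (21 nt, A=5 T=6 G=4 C=6): 3' end GGT has 2 G/C ✓; GC 10/21 = 47.6% ✓; longest run = 2 ✓ — passes.
Candidate 2 (20 nt, A=4 T=9 G=3 C=4): 3' end CCC has 3 G/C ✓; GC 7/20 = 35.0%, outside 39.7–62.5% ✗; longest run = 3 ✓ — fails.
Candidate 3 (16 nt, A=6 T=5 G=3 C=2): 3' end CCT has 2 G/C ✓; GC 5/16 = 31.3%, outside 39.7–62.5% ✗; longest run = 2 ✓ — fails.
Candidate 4 (21 nt, A=5 T=2 G=8 C=6): 3' end GCG has 3 G/C ✓; GC 14/21 = 66.7%, outside 39.7–62.5% ✗; longest run = 2 ✓ — fails.
Candidate 5 (19 nt, A=2 T=4 G=4 C=9): 3' end TCC has 2 G/C ✓; GC 13/19 = 68.4%, outside 39.7–62.5% ✗; longest run = 2 ✓ — fails.

Candidate 1 only.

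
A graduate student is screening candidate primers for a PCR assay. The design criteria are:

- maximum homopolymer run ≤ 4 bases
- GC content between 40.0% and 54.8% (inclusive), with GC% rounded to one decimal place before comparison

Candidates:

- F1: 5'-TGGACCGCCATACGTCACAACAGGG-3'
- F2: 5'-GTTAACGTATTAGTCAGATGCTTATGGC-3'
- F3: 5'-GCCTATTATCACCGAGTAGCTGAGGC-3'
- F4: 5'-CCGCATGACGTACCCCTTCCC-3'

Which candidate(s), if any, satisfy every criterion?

F1 (25 nt, A=7 T=3 G=7 C=8): longest run = 3 ✓; GC 15/25 = 60.0%, outside 40.0–54.8% ✗ — fails.
F2 (28 nt, A=7 T=10 G=7 C=4): longest run = 2 ✓; GC 11/28 = 39.3%, outside 40.0–54.8% ✗ — fails.
F3 (26 nt, A=6 T=6 G=7 C=7): longest run = 2 ✓; GC 14/26 = 53.8% ✓ — passes.
F4 (21 nt, A=3 T=4 G=3 C=11): longest run = 4 ✓; GC 14/21 = 66.7%, outside 40.0–54.8% ✗ — fails.

F3 only.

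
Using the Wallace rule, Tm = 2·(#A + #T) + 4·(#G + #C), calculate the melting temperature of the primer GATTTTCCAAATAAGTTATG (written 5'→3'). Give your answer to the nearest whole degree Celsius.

50°C

Base counts: A=7, T=8, G=3, C=2 (length 20).
Tm = 2·(7+8) + 4·(3+2) = 2·15 + 4·5 = 30 + 20 = 50°C.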